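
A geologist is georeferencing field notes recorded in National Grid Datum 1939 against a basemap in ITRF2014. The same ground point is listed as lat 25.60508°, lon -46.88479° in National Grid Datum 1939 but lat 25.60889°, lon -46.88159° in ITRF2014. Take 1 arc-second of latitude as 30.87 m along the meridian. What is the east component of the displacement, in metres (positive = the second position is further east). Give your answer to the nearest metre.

Δφ = 25.60889° − 25.60508° = +0.00381°; Δλ = -46.88159° − -46.88479° = +0.00320°.
1° of latitude = 3600 × 30.87 = 111132 m.
ΔN = Δφ × 111132 = 423.4 m; ΔE = Δλ × 111132 × cos(25.60508°) = +0.00320 × 111132 × 0.901794 = 320.7 m.

ΔE = 321 m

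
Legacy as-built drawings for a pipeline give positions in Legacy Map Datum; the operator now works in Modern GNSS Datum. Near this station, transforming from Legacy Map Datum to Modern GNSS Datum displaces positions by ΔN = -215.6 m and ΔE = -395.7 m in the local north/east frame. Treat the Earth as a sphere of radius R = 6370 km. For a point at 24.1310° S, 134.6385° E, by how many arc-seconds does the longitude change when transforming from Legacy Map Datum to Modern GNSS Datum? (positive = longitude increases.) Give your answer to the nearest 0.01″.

At latitude -24.1310°, cos φ = 0.912613.
One radian of longitude at latitude φ spans R cos φ, so Δλ = ΔE / (R cos φ) = -395.7 / (6370000 × 0.912613) = -6.8068e-05 rad = -14.040″.

Δλ = -14.04″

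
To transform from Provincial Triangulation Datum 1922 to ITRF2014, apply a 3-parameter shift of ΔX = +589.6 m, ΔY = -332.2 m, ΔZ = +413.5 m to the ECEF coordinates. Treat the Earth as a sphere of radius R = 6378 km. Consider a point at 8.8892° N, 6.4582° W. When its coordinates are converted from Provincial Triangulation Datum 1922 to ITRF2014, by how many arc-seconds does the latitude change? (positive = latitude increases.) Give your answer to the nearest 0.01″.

Δφ = 10.10″

sin φ = 0.154524, cos φ = 0.987989, sin λ = -0.112478, cos λ = 0.993654.
North component: ΔN = −sin φ cos λ·ΔX − sin φ sin λ·ΔY + cos φ·ΔZ = −(0.154524)(0.993654)(589.6) − (0.154524)(-0.112478)(-332.2) + (0.987989)(413.5) = 312.23 m.
1° of latitude spans πR/180 = 111317 m, so Δφ = 312.23 / 111317 × 3600 = 10.098″.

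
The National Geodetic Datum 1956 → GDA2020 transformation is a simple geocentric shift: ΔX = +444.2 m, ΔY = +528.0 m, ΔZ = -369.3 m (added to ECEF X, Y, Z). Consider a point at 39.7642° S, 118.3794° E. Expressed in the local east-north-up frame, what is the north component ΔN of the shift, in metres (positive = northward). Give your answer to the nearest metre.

At φ = -39.7642°, λ = 118.3794°: sin φ = -0.639630, cos φ = 0.768683, sin λ = 0.879820, cos λ = -0.475308.
ΔN = −sin φ cos λ·ΔX − sin φ sin λ·ΔY + cos φ·ΔZ = −(-0.639630)(-0.475308)(444.2) − (-0.639630)(0.879820)(528.0) + (0.768683)(-369.3) = -121.78 m.

ΔN = -122 m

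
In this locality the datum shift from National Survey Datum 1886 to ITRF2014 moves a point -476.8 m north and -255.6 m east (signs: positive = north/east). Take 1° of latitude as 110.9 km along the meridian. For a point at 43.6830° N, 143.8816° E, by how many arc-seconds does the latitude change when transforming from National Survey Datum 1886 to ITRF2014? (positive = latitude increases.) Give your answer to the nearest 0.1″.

Δφ = -15.5″

1° of latitude = 110.9 km, so Δφ = -476.8 / 110900 = -0.0042994° = -15.478″.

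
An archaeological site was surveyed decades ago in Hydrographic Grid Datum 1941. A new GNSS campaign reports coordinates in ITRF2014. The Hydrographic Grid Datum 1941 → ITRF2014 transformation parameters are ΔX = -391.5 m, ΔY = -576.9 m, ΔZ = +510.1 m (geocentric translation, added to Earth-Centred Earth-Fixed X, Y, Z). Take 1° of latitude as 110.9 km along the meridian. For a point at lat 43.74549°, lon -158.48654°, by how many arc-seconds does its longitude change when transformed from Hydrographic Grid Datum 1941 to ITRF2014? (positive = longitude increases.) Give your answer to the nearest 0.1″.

sin φ = 0.691456, cos φ = 0.722418, sin λ = -0.366720, cos λ = -0.930331.
East component: ΔE = −sin λ·ΔX + cos λ·ΔY = −(-0.366720)(-391.5) + (-0.930331)(-576.9) = 393.14 m.
1° of latitude spans 110900 m; at latitude φ, 1° of longitude spans that × cos φ = 80116.2 m, so Δλ = 393.14 / 80116.2 × 3600 = 17.666″.

Δλ = 17.7″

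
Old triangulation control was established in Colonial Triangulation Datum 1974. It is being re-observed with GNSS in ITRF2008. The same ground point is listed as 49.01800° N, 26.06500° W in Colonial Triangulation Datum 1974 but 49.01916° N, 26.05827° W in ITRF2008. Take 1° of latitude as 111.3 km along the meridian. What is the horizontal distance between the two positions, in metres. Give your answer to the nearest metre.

508 m

Δφ = 49.01916° − 49.01800° = +0.00116°; Δλ = -26.05827° − -26.06500° = +0.00673°.
ΔN = Δφ × 111300 = 129.1 m; ΔE = Δλ × 111300 × cos(49.01800°) = +0.00673 × 111300 × 0.655822 = 491.2 m.
Distance = √(ΔE² + ΔN²) = √(491.2² + 129.1²) = 507.9 m.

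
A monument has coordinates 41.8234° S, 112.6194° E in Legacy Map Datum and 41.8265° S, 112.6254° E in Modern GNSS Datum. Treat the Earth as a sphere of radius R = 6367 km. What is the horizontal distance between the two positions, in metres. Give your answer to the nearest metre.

605 m

Δφ = -41.8265° − -41.8234° = -0.0031°; Δλ = 112.6254° − 112.6194° = +0.0060°.
1° along a meridian = πR/180 = 111125 m.
ΔN = Δφ × 111125 = -344.5 m; ΔE = Δλ × 111125 × cos(-41.8234°) = +0.0060 × 111125 × 0.745204 = 496.9 m.
Distance = √(ΔE² + ΔN²) = √(496.9² + (-344.5)²) = 604.6 m.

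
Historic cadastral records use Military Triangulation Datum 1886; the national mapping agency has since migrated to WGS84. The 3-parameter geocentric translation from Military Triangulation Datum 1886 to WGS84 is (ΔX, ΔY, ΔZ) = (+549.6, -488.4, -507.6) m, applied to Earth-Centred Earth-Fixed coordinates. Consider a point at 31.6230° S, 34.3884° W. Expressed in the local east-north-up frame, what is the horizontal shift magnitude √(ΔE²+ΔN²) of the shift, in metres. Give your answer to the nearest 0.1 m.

105.2 m

The local east axis at (φ, λ) is (−sin λ, cos λ, 0), so ΔE = −sin(-34.3884°)·549.6 + cos(-34.3884°)·(-488.4) = -92.63 m.
The local north axis is (−sin φ cos λ, −sin φ sin λ, cos φ), giving ΔN = 237.806 + 144.635 − 432.230 = -49.79 m.
Horizontal magnitude = √(ΔE² + ΔN²) = √((-92.63)² + (-49.79)²) = 105.16 m.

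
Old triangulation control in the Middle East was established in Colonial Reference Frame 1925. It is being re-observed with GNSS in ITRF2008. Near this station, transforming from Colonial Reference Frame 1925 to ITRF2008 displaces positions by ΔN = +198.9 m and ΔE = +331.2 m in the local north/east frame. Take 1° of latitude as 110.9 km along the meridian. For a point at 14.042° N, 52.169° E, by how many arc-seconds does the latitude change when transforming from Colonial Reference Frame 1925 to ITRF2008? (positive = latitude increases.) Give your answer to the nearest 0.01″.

1° of latitude = 110.9 km, so Δφ = 198.9 / 110900 = 0.0017935° = 6.457″.

Δφ = 6.46″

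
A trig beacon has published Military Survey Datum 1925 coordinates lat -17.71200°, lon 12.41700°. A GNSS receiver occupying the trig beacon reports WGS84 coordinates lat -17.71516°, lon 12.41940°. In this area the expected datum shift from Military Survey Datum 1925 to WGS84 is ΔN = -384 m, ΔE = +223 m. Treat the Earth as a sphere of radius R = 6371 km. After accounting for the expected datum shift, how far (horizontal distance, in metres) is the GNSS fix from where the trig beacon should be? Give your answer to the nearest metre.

Observed coordinate differences: Δφ = -0.00316°, Δλ = +0.00240°.
Converting to metres (1° lat = 111195 m, cos φ = 0.952598): observed ΔN = -351.4 m, observed ΔE = 254.2 m.
Subtracting the expected shift leaves a residual of -351.4 − (-384) = 32.6 m north and 254.2 − (223) = 31.2 m east.
Residual distance = √(32.6² + 31.2²) = 45.2 m.

45 m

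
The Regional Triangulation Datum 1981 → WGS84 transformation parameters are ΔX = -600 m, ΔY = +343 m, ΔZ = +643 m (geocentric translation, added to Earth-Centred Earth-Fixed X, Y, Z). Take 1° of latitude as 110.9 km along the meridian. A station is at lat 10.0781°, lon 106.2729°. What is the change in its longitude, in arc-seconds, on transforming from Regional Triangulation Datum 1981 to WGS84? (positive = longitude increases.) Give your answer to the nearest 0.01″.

sin φ = 0.174990, cos φ = 0.984570, sin λ = 0.959938, cos λ = -0.280213.
East component: ΔE = −sin λ·ΔX + cos λ·ΔY = −(0.959938)(-600) + (-0.280213)(343) = 479.85 m.
1° of latitude spans 110900 m; at latitude φ, 1° of longitude spans that × cos φ = 109188.8 m, so Δλ = 479.85 / 109188.8 × 3600 = 15.821″.

Δλ = 15.82″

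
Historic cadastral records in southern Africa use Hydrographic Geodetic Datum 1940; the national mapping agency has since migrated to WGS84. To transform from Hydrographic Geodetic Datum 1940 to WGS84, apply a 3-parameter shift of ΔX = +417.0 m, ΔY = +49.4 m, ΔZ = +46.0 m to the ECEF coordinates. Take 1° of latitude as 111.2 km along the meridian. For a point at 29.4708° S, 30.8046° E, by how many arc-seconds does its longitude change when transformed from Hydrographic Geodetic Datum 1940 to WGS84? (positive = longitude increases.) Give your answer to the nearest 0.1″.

Δλ = -6.4″

sin φ = -0.491980, cos φ = 0.870607, sin λ = 0.512112, cos λ = 0.858919.
East component: ΔE = −sin λ·ΔX + cos λ·ΔY = −(0.512112)(417.0) + (0.858919)(49.4) = -171.12 m.
1° of latitude spans 111200 m; at latitude φ, 1° of longitude spans that × cos φ = 96811.4 m, so Δλ = -171.12 / 96811.4 × 3600 = -6.363″.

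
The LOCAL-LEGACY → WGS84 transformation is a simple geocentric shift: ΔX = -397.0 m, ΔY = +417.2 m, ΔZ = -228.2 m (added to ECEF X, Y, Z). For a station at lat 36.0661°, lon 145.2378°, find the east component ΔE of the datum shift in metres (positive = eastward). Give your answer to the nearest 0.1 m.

ΔE = -116.4 m

At φ = 36.0661°, λ = 145.2378°: sin φ = 0.588718, cos φ = 0.808338, sin λ = 0.570172, cos λ = -0.821526.
ΔE = −sin λ·ΔX + cos λ·ΔY = −(0.570172)·(-397.0) + (-0.821526)·(417.2) = -116.38 m.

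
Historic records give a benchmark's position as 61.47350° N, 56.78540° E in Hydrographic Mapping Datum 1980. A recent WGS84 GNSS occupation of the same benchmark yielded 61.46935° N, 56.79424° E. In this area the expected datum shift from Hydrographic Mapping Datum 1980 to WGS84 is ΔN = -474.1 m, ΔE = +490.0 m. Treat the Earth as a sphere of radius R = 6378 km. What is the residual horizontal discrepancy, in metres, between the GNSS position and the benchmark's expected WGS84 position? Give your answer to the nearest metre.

Observed coordinate differences: Δφ = -0.00415°, Δλ = +0.00884°.
Converting to metres (1° lat = 111317 m, cos φ = 0.477565): observed ΔN = -462.0 m, observed ΔE = 469.9 m.
Subtracting the expected shift leaves a residual of -462.0 − (-474.1) = 12.1 m north and 469.9 − (490.0) = -20.1 m east.
Residual distance = √(12.1² + (-20.1)²) = 23.4 m.

23 m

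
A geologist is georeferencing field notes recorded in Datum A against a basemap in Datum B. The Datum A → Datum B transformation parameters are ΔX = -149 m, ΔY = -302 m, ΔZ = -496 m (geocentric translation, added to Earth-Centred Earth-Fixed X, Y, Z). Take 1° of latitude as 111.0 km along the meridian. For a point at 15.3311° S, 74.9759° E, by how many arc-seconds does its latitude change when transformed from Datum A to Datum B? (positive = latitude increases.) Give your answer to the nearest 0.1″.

Δφ = -18.3″

sin φ = -0.264397, cos φ = 0.964414, sin λ = 0.965817, cos λ = 0.259225.
North component: ΔN = −sin φ cos λ·ΔX − sin φ sin λ·ΔY + cos φ·ΔZ = −(-0.264397)(0.259225)(-149) − (-0.264397)(0.965817)(-302) + (0.964414)(-496) = -565.68 m.
1° of latitude spans 111000 m, so Δφ = -565.68 / 111000 × 3600 = -18.346″.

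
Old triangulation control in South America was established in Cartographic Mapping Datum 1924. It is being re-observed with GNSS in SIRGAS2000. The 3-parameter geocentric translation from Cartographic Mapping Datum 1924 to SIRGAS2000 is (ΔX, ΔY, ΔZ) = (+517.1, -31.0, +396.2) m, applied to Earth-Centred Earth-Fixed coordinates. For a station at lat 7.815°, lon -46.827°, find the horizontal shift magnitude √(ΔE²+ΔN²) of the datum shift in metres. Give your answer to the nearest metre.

The local east axis at (φ, λ) is (−sin λ, cos λ, 0), so ΔE = −sin(-46.827°)·517.1 + cos(-46.827°)·(-31.0) = 355.91 m.
The local north axis is (−sin φ cos λ, −sin φ sin λ, cos φ), giving ΔN = -48.108 − 3.074 + 392.520 = 341.34 m.
Horizontal magnitude = √(ΔE² + ΔN²) = √(355.91² + 341.34²) = 493.13 m.

493 m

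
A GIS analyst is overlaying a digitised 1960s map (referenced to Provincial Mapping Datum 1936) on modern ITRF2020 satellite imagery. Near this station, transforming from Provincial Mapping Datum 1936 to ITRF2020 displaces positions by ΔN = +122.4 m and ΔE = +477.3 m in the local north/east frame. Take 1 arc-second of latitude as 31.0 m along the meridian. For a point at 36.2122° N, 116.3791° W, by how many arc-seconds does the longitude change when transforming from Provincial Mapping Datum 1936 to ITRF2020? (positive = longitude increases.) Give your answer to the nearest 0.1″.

Δλ = 19.1″

At latitude 36.2122°, cos φ = 0.806835.
1″ of longitude at this latitude = 31.00 × cos φ = 25.0119 m, so Δλ = 477.3 / 25.0119 = 19.083″.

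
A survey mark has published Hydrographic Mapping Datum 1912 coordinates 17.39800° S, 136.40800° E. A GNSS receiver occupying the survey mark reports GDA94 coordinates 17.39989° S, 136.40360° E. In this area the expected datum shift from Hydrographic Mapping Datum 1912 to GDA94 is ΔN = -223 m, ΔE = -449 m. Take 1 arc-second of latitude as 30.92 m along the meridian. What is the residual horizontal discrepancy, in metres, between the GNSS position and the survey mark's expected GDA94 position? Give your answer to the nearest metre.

Observed coordinate differences: Δφ = -0.00189°, Δλ = -0.00440°.
Converting to metres (1° lat = 111312 m, cos φ = 0.954251): observed ΔN = -210.4 m, observed ΔE = -467.4 m.
Subtracting the expected shift leaves a residual of -210.4 − (-223) = 12.6 m north and -467.4 − (-449) = -18.4 m east.
Residual distance = √(12.6² + (-18.4)²) = 22.3 m.

22 m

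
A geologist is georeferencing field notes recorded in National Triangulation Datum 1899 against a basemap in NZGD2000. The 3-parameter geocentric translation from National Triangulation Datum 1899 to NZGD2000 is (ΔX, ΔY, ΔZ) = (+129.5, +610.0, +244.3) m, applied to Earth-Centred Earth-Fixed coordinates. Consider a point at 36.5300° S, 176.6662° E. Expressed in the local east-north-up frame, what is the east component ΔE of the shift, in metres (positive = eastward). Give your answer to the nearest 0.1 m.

At φ = -36.5300°, λ = 176.6662°: sin φ = -0.595244, cos φ = 0.803545, sin λ = 0.058153, cos λ = -0.998308.
ΔE = −sin λ·ΔX + cos λ·ΔY = −(0.058153)·(129.5) + (-0.998308)·(610.0) = -616.50 m.

ΔE = -616.5 m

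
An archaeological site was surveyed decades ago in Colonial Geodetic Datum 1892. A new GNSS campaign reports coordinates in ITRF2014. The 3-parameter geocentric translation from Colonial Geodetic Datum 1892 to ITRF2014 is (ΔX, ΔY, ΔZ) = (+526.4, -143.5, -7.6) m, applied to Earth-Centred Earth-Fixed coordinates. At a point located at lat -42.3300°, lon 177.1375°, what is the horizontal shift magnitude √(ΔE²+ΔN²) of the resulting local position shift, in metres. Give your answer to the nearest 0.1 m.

382.8 m

At φ = -42.3300°, λ = 177.1375°: sin φ = -0.673400, cos φ = 0.739279, sin λ = 0.049939, cos λ = -0.998752.
ΔE = −sin λ·ΔX + cos λ·ΔY = −(0.049939)·(526.4) + (-0.998752)·(-143.5) = 117.03 m.
ΔN = −sin φ cos λ·ΔX − sin φ sin λ·ΔY + cos φ·ΔZ = −(-0.673400)(-0.998752)(526.4) − (-0.673400)(0.049939)(-143.5) + (0.739279)(-7.6) = -364.48 m.
Horizontal magnitude = √(ΔE² + ΔN²) = √(117.03² + (-364.48)²) = 382.81 m.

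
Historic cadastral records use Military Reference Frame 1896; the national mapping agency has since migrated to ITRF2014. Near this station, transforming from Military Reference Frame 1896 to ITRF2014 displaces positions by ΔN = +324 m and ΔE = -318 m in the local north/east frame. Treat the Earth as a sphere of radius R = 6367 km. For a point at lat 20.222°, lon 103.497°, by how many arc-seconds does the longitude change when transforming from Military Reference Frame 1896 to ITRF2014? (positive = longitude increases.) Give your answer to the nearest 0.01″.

At latitude 20.222°, cos φ = 0.938360.
One radian of longitude at latitude φ spans R cos φ, so Δλ = ΔE / (R cos φ) = -318.0 / (6367000 × 0.938360) = -5.3226e-05 rad = -10.979″.

Δλ = -10.98″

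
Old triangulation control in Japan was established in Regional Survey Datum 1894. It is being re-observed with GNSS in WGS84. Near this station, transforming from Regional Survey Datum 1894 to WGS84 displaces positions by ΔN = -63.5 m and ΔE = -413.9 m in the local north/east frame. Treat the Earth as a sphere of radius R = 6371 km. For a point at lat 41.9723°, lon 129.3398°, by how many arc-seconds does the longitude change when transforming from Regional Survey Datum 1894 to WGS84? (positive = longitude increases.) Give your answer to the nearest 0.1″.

Δλ = -18.0″

At latitude 41.9723°, cos φ = 0.743468.
One radian of longitude at latitude φ spans R cos φ, so Δλ = ΔE / (R cos φ) = -413.9 / (6371000 × 0.743468) = -8.7383e-05 rad = -18.024″.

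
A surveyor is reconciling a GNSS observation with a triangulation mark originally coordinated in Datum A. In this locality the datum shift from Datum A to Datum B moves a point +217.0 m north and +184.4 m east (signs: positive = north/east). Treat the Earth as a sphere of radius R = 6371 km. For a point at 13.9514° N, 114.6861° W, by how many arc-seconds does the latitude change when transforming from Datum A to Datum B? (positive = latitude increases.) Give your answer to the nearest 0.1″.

Δφ = 7.0″

On a sphere of radius R, 1 rad of latitude = R, so Δφ = ΔN / R = 217.0 / 6371000 = 3.4061e-05 rad = 7.026″.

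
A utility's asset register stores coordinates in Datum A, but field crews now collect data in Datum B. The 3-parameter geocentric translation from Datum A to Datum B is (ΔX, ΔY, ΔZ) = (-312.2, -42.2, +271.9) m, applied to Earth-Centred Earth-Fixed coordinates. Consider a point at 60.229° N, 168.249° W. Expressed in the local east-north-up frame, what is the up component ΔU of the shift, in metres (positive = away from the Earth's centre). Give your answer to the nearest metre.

ΔU = 392 m

The local up (radial) axis is (cos φ cos λ, cos φ sin λ, sin φ), giving ΔU = 151.769 + 4.267 + 236.014 = 392.05 m.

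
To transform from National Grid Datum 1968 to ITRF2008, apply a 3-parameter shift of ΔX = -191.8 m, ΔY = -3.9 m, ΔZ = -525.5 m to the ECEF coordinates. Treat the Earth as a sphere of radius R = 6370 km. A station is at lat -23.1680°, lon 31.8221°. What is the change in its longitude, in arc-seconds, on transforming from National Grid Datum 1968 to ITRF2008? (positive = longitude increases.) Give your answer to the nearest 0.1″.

sin φ = -0.393429, cos φ = 0.919355, sin λ = 0.527284, cos λ = 0.849689.
East component: ΔE = −sin λ·ΔX + cos λ·ΔY = −(0.527284)(-191.8) + (0.849689)(-3.9) = 97.82 m.
1° of latitude spans πR/180 = 111177 m; at latitude φ, 1° of longitude spans that × cos φ = 102211.6 m, so Δλ = 97.82 / 102211.6 × 3600 = 3.445″.

Δλ = 3.4″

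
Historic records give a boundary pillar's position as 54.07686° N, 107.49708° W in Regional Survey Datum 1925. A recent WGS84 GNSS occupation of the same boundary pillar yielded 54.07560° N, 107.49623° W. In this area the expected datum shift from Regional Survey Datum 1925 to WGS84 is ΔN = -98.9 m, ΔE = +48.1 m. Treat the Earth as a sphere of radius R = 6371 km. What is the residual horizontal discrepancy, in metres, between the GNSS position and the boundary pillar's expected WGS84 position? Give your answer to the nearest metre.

42 m

Observed coordinate differences: Δφ = -0.00126°, Δλ = +0.00085°.
Converting to metres (1° lat = 111195 m, cos φ = 0.586699): observed ΔN = -140.1 m, observed ΔE = 55.5 m.
Subtracting the expected shift leaves a residual of -140.1 − (-98.9) = -41.2 m north and 55.5 − (48.1) = 7.4 m east.
Residual distance = √((-41.2)² + 7.4²) = 41.9 m.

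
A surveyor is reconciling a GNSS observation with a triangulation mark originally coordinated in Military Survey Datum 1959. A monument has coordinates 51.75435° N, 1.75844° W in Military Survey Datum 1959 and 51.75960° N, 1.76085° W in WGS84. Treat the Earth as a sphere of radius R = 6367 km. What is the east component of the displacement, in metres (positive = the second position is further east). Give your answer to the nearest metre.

Δφ = 51.75960° − 51.75435° = +0.00525°; Δλ = -1.76085° − -1.75844° = -0.00241°.
1° along a meridian = πR/180 = 111125 m.
ΔN = Δφ × 111125 = 583.4 m; ΔE = Δλ × 111125 × cos(51.75435°) = -0.00241 × 111125 × 0.619034 = -165.8 m.

ΔE = -166 m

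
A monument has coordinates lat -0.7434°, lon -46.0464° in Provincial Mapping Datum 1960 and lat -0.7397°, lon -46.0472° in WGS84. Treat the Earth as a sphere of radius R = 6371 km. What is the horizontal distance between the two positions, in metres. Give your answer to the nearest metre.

421 m

Δφ = -0.7397° − -0.7434° = +0.0037°; Δλ = -46.0472° − -46.0464° = -0.0008°.
1° along a meridian = πR/180 = 111195 m.
ΔN = Δφ × 111195 = 411.4 m; ΔE = Δλ × 111195 × cos(-0.7434°) = -0.0008 × 111195 × 0.999916 = -88.9 m.
Distance = √(ΔE² + ΔN²) = √((-88.9)² + 411.4²) = 420.9 m.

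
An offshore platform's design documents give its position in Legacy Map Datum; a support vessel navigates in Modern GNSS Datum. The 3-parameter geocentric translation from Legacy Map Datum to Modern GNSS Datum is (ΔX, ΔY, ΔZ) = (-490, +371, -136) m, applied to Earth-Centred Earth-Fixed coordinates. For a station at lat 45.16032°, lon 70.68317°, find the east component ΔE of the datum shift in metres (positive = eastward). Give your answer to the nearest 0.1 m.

ΔE = 585.1 m

The local east axis at (φ, λ) is (−sin λ, cos λ, 0), so ΔE = −sin(70.68317°)·(-490) + cos(70.68317°)·371 = 585.14 m.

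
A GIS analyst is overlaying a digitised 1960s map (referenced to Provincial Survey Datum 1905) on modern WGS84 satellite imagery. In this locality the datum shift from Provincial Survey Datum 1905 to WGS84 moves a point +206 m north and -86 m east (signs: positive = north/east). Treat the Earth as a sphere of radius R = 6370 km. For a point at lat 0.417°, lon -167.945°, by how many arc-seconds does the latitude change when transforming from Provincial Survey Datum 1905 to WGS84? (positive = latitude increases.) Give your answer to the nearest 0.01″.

On a sphere of radius R, 1 rad of latitude = R, so Δφ = ΔN / R = 206.0 / 6370000 = 3.2339e-05 rad = 6.670″.

Δφ = 6.67″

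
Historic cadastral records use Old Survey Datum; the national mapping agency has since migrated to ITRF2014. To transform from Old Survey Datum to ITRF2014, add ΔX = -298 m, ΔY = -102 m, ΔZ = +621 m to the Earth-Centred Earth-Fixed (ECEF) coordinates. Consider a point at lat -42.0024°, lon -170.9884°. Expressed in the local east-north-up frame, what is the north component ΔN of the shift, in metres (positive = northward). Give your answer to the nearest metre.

ΔN = 669 m

At φ = -42.0024°, λ = -170.9884°: sin φ = -0.669162, cos φ = 0.743117, sin λ = -0.156634, cos λ = -0.987657.
ΔN = −sin φ cos λ·ΔX − sin φ sin λ·ΔY + cos φ·ΔZ = −(-0.669162)(-0.987657)(-298) − (-0.669162)(-0.156634)(-102) + (0.743117)(621) = 669.12 m.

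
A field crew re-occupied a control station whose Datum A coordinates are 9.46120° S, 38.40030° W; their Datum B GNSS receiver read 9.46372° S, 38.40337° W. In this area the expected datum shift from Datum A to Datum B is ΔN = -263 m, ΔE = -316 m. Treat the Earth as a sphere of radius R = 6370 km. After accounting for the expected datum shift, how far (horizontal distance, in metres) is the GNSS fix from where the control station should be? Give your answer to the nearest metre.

27 m

Observed coordinate differences: Δφ = -0.00252°, Δλ = -0.00307°.
Converting to metres (1° lat = 111177 m, cos φ = 0.986397): observed ΔN = -280.2 m, observed ΔE = -336.7 m.
Subtracting the expected shift leaves a residual of -280.2 − (-263) = -17.2 m north and -336.7 − (-316) = -20.7 m east.
Residual distance = √((-17.2)² + (-20.7)²) = 26.9 m.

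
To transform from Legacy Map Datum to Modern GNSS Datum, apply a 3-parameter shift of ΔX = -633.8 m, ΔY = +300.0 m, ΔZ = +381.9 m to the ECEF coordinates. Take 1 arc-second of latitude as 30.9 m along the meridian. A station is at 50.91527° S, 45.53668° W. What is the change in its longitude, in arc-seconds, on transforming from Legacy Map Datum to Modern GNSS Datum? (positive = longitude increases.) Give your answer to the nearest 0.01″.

sin φ = -0.776214, cos φ = 0.630469, sin λ = -0.713699, cos λ = 0.700453.
East component: ΔE = −sin λ·ΔX + cos λ·ΔY = −(-0.713699)(-633.8) + (0.700453)(300.0) = -242.21 m.
1° of latitude spans 3600 × 30.90 = 111240 m; at latitude φ, 1° of longitude spans that × cos φ = 70133.4 m, so Δλ = -242.21 / 70133.4 × 3600 = -12.433″.

Δλ = -12.43″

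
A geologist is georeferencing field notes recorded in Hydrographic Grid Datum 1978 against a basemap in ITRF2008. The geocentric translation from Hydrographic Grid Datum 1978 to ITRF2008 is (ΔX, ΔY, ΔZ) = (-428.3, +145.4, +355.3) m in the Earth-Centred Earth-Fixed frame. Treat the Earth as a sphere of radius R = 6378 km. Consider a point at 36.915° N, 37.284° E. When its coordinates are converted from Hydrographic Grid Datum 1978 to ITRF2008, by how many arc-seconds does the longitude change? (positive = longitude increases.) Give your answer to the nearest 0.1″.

sin φ = 0.600630, cos φ = 0.799527, sin λ = 0.605766, cos λ = 0.795643.
East component: ΔE = −sin λ·ΔX + cos λ·ΔY = −(0.605766)(-428.3) + (0.795643)(145.4) = 375.14 m.
1° of latitude spans πR/180 = 111317 m; at latitude φ, 1° of longitude spans that × cos φ = 89001.1 m, so Δλ = 375.14 / 89001.1 × 3600 = 15.174″.

Δλ = 15.2″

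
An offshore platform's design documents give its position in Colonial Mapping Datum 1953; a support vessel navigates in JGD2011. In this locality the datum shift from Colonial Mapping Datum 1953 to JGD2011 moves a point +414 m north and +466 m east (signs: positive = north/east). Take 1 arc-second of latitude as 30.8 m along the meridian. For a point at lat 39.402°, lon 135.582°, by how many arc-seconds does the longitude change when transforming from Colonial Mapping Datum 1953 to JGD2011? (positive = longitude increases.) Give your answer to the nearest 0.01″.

At latitude 39.402°, cos φ = 0.772711.
1″ of longitude at this latitude = 30.80 × cos φ = 23.7995 m, so Δλ = 466.0 / 23.7995 = 19.580″.

Δλ = 19.58″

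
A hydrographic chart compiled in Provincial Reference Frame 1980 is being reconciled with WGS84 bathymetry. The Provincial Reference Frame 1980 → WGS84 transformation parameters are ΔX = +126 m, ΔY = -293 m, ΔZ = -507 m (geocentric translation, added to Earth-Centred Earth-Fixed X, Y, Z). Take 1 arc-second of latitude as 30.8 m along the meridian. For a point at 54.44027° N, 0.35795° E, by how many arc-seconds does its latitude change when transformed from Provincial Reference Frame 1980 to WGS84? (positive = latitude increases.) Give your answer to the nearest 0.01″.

Δφ = -12.85″

sin φ = 0.813510, cos φ = 0.581551, sin λ = 0.006247, cos λ = 0.999980.
North component: ΔN = −sin φ cos λ·ΔX − sin φ sin λ·ΔY + cos φ·ΔZ = −(0.813510)(0.999980)(126) − (0.813510)(0.006247)(-293) + (0.581551)(-507) = -395.86 m.
1° of latitude spans 3600 × 30.80 = 110880 m, so Δφ = -395.86 / 110880 × 3600 = -12.853″.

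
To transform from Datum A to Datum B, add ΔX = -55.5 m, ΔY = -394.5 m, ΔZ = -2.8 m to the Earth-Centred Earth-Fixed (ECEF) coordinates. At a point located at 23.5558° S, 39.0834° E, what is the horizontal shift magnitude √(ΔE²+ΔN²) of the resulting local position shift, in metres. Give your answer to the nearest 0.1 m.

296.3 m

At φ = -23.5558°, λ = 39.0834°: sin φ = -0.399642, cos φ = 0.916671, sin λ = 0.630451, cos λ = 0.776229.
ΔE = −sin λ·ΔX + cos λ·ΔY = −(0.630451)·(-55.5) + (0.776229)·(-394.5) = -271.23 m.
ΔN = −sin φ cos λ·ΔX − sin φ sin λ·ΔY + cos φ·ΔZ = −(-0.399642)(0.776229)(-55.5) − (-0.399642)(0.630451)(-394.5) + (0.916671)(-2.8) = -119.18 m.
Horizontal magnitude = √(ΔE² + ΔN²) = √((-271.23)² + (-119.18)²) = 296.26 m.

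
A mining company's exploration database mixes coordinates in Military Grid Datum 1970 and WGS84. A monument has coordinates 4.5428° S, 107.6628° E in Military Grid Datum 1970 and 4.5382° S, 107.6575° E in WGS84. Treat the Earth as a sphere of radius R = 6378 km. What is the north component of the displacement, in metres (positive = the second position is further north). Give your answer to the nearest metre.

ΔN = 512 m

Δφ = -4.5382° − -4.5428° = +0.0046°; Δλ = 107.6575° − 107.6628° = -0.0053°.
1° along a meridian = πR/180 = 111317 m.
ΔN = Δφ × 111317 = 512.1 m; ΔE = Δλ × 111317 × cos(-4.5428°) = -0.0053 × 111317 × 0.996858 = -588.1 m.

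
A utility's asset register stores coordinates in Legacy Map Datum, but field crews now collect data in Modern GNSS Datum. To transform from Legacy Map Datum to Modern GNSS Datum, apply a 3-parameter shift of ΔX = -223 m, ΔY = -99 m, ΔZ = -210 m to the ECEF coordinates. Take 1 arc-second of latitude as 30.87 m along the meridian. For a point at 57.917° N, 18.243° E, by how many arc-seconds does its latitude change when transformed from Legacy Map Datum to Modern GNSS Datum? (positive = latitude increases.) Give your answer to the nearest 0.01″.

sin φ = 0.847280, cos φ = 0.531147, sin λ = 0.313048, cos λ = 0.949737.
North component: ΔN = −sin φ cos λ·ΔX − sin φ sin λ·ΔY + cos φ·ΔZ = −(0.847280)(0.949737)(-223) − (0.847280)(0.313048)(-99) + (0.531147)(-210) = 94.16 m.
1° of latitude spans 3600 × 30.87 = 111132 m, so Δφ = 94.16 / 111132 × 3600 = 3.050″.

Δφ = 3.05″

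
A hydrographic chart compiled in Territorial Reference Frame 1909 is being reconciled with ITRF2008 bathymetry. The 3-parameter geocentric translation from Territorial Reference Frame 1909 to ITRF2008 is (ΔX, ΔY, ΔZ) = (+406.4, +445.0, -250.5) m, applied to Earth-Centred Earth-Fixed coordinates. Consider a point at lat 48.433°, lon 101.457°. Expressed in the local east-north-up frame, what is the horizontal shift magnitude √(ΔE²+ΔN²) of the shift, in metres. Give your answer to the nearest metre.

At φ = 48.433°, λ = 101.457°: sin φ = 0.748180, cos φ = 0.663495, sin λ = 0.980074, cos λ = -0.198632.
ΔE = −sin λ·ΔX + cos λ·ΔY = −(0.980074)·(406.4) + (-0.198632)·(445.0) = -486.69 m.
ΔN = −sin φ cos λ·ΔX − sin φ sin λ·ΔY + cos φ·ΔZ = −(0.748180)(-0.198632)(406.4) − (0.748180)(0.980074)(445.0) + (0.663495)(-250.5) = -432.12 m.
Horizontal magnitude = √(ΔE² + ΔN²) = √((-486.69)² + (-432.12)²) = 650.84 m.

651 m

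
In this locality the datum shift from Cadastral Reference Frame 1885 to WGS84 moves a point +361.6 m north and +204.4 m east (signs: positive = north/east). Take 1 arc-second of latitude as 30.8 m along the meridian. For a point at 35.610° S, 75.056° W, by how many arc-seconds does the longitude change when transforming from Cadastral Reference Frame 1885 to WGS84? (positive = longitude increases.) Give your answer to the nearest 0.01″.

At latitude -35.610°, cos φ = 0.812999.
1″ of longitude at this latitude = 30.80 × cos φ = 25.0404 m, so Δλ = 204.4 / 25.0404 = 8.163″.

Δλ = 8.16″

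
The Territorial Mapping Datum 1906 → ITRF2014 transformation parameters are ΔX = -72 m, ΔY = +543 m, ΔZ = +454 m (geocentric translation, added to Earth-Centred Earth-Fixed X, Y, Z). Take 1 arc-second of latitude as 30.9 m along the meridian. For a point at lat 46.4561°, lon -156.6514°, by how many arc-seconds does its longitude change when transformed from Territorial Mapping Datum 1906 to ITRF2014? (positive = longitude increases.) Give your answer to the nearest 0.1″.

sin φ = 0.724847, cos φ = 0.688910, sin λ = -0.396324, cos λ = -0.918111.
East component: ΔE = −sin λ·ΔX + cos λ·ΔY = −(-0.396324)(-72) + (-0.918111)(543) = -527.07 m.
1° of latitude spans 3600 × 30.90 = 111240 m; at latitude φ, 1° of longitude spans that × cos φ = 76634.4 m, so Δλ = -527.07 / 76634.4 × 3600 = -24.760″.

Δλ = -24.8″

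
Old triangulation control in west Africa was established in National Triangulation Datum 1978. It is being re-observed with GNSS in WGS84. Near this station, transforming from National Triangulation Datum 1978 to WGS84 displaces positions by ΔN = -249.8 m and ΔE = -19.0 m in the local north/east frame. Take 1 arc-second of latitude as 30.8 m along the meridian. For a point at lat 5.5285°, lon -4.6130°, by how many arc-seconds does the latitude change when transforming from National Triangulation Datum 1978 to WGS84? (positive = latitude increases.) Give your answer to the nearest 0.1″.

1″ of latitude = 30.80 m, so Δφ = -249.8 / 30.80 = -8.110″.

Δφ = -8.1″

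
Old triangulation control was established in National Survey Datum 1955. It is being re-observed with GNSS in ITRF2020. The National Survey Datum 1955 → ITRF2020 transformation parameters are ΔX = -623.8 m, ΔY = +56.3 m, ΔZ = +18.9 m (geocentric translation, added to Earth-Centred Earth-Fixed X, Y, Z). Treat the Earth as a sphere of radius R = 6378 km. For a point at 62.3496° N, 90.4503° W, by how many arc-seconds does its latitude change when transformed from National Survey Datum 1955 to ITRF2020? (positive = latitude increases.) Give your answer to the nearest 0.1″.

Δφ = 1.8″

sin φ = 0.885796, cos φ = 0.464075, sin λ = -0.999969, cos λ = -0.007859.
North component: ΔN = −sin φ cos λ·ΔX − sin φ sin λ·ΔY + cos φ·ΔZ = −(0.885796)(-0.007859)(-623.8) − (0.885796)(-0.999969)(56.3) + (0.464075)(18.9) = 54.30 m.
1° of latitude spans πR/180 = 111317 m, so Δφ = 54.30 / 111317 × 3600 = 1.756″.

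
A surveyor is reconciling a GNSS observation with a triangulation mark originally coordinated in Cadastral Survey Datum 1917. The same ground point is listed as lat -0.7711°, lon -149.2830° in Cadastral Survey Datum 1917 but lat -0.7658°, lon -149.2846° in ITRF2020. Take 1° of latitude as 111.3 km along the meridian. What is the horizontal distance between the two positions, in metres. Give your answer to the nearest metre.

616 m

Δφ = -0.7658° − -0.7711° = +0.0053°; Δλ = -149.2846° − -149.2830° = -0.0016°.
ΔN = Δφ × 111300 = 589.9 m; ΔE = Δλ × 111300 × cos(-0.7711°) = -0.0016 × 111300 × 0.999909 = -178.1 m.
Distance = √(ΔE² + ΔN²) = √((-178.1)² + 589.9²) = 616.2 m.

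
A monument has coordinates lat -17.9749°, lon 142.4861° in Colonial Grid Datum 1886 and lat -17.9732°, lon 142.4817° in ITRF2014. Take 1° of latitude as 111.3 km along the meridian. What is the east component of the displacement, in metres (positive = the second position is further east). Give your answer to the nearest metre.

ΔE = -466 m

Δφ = -17.9732° − -17.9749° = +0.0017°; Δλ = 142.4817° − 142.4861° = -0.0044°.
ΔN = Δφ × 111300 = 189.2 m; ΔE = Δλ × 111300 × cos(-17.9749°) = -0.0044 × 111300 × 0.951192 = -465.8 m.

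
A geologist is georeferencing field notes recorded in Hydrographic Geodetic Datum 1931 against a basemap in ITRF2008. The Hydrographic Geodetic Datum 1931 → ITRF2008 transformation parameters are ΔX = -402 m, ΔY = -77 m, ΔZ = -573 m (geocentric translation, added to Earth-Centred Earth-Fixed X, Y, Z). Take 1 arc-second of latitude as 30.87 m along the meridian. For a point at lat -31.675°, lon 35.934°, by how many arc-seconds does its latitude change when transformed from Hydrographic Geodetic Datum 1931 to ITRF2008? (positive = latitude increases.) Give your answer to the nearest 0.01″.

Δφ = -22.10″

sin φ = -0.525100, cos φ = 0.851040, sin λ = 0.586853, cos λ = 0.809694.
North component: ΔN = −sin φ cos λ·ΔX − sin φ sin λ·ΔY + cos φ·ΔZ = −(-0.525100)(0.809694)(-402) − (-0.525100)(0.586853)(-77) + (0.851040)(-573) = -682.29 m.
1° of latitude spans 3600 × 30.87 = 111132 m, so Δφ = -682.29 / 111132 × 3600 = -22.102″.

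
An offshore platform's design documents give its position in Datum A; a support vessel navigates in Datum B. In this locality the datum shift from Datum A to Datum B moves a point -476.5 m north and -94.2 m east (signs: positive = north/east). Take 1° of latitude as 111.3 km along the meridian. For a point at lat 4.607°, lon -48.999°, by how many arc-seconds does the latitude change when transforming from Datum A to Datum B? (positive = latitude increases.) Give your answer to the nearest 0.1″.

1° of latitude = 111.3 km, so Δφ = -476.5 / 111300 = -0.0042812° = -15.412″.

Δφ = -15.4″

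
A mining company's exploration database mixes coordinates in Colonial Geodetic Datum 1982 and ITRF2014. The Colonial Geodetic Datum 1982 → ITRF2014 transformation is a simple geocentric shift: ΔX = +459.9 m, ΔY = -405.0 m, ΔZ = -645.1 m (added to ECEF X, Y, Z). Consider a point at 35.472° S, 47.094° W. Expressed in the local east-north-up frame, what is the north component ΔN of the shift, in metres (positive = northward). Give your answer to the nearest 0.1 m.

At φ = -35.472°, λ = -47.094°: sin φ = -0.580305, cos φ = 0.814399, sin λ = -0.732472, cos λ = 0.680798.
ΔN = −sin φ cos λ·ΔX − sin φ sin λ·ΔY + cos φ·ΔZ = −(-0.580305)(0.680798)(459.9) − (-0.580305)(-0.732472)(-405.0) + (0.814399)(-645.1) = -171.53 m.

ΔN = -171.5 m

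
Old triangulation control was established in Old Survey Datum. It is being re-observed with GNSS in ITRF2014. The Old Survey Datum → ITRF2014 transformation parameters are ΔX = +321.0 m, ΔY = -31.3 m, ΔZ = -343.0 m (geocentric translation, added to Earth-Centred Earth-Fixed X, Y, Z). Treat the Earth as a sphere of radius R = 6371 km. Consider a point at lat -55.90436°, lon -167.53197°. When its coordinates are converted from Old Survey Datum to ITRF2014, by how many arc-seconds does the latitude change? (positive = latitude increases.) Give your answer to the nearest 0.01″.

Δφ = -14.45″

sin φ = -0.828103, cos φ = 0.560576, sin λ = -0.215895, cos λ = -0.976417.
North component: ΔN = −sin φ cos λ·ΔX − sin φ sin λ·ΔY + cos φ·ΔZ = −(-0.828103)(-0.976417)(321.0) − (-0.828103)(-0.215895)(-31.3) + (0.560576)(-343.0) = -446.23 m.
1° of latitude spans πR/180 = 111195 m, so Δφ = -446.23 / 111195 × 3600 = -14.447″.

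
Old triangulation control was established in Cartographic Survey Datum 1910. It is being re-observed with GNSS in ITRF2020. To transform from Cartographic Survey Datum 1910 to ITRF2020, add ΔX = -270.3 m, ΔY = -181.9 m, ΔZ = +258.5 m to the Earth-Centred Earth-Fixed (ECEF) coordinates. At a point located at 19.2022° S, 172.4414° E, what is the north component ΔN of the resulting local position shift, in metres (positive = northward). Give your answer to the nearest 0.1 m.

ΔN = 324.4 m

The local north axis is (−sin φ cos λ, −sin φ sin λ, cos φ), giving ΔN = 88.130 − 7.870 + 244.118 = 324.38 m.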